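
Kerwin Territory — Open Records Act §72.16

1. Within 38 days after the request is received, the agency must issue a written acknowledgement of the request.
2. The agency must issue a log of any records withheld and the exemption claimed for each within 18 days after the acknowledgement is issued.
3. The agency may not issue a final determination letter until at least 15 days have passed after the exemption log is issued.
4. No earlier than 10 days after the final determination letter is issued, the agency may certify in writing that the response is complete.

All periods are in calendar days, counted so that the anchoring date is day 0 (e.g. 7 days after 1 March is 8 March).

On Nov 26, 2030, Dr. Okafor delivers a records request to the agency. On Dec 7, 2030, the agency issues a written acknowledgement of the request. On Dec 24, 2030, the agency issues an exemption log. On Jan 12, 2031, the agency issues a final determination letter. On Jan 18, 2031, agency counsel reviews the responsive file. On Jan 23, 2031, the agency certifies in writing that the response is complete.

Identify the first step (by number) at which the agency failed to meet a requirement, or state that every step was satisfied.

None — every step was satisfied

Step 1 — counting 38 days from Nov 26, 2030 (when the request is received) gives a deadline of Jan 3, 2031; Dec 7, 2030 is within that limit.
Step 2 — counting 18 days from Dec 7, 2030 (when the acknowledgement is issued) gives a deadline of Dec 25, 2030; done Dec 24, 2030 — timely.
Step 3 — must wait 15 days from Dec 24, 2030 (when the exemption log is issued), so not before Jan 8, 2031; done Jan 12, 2031 — permitted.
Step 4 — must wait 10 days from Jan 12, 2031 (when the final determination letter is issued), so not before Jan 22, 2031; done Jan 23, 2031 — permitted.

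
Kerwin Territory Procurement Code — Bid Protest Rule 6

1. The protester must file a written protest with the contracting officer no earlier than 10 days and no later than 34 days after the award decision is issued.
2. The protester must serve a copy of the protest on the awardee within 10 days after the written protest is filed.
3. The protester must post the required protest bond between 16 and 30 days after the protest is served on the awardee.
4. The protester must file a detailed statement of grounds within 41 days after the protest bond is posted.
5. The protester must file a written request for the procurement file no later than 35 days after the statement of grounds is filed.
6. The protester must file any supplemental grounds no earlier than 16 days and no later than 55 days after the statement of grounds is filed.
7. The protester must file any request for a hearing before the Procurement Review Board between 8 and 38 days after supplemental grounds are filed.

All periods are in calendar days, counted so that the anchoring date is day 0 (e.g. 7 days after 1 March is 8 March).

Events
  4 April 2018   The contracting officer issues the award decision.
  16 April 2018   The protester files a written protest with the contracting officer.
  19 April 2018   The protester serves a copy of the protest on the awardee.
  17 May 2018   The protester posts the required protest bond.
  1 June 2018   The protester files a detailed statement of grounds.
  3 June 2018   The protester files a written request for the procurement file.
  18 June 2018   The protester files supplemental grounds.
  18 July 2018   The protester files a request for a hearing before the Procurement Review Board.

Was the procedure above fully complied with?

Yes

(1) the permitted window runs from 4 April 2018 + 10 = 14 April 2018 to 4 April 2018 + 34 = 8 May 2018; 16 April 2018 falls inside that range.
(2) due by 16 April 2018 + 10 days = 26 April 2018; done 19 April 2018 — timely.
(3) the permitted window runs from 19 April 2018 + 16 = 5 May 2018 to 19 April 2018 + 30 = 19 May 2018; 17 May 2018 falls inside that range.
(4) due by 17 May 2018 + 41 days = 27 June 2018; completed 1 June 2018, before the deadline.
(5) due by 1 June 2018 + 35 days = 6 July 2018; done 3 June 2018 — timely.
(6) the permitted window runs from 1 June 2018 + 16 = 17 June 2018 to 1 June 2018 + 55 = 26 July 2018; done 18 June 2018, which is between those dates.
(7) the permitted window runs from 18 June 2018 + 8 = 26 June 2018 to 18 June 2018 + 38 = 26 July 2018; done 18 July 2018, which is between those dates.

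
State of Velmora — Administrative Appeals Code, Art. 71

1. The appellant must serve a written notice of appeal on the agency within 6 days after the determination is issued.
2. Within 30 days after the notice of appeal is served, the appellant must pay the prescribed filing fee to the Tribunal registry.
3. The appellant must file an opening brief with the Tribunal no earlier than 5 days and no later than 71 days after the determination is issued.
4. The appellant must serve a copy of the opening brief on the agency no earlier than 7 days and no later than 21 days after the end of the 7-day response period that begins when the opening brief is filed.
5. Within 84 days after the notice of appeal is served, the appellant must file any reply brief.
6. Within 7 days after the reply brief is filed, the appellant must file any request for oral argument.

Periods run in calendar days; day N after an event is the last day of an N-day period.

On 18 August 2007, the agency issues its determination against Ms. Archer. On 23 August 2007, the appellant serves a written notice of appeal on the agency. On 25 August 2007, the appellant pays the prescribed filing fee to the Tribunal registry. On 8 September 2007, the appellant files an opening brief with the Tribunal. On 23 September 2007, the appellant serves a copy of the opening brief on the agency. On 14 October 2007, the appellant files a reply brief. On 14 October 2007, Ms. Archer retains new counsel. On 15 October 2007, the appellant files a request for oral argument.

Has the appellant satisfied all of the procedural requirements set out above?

Step 1: 6 days after 18 August 2007 (when the determination is issued) is 24 August 2007; completed 23 August 2007, before the deadline.
Step 2: 30 days after 23 August 2007 (when the notice of appeal is served) is 22 September 2007; 25 August 2007 is within that limit.
Step 3: the window is 5–71 days after 18 August 2007 (when the determination is issued), so 23 August 2007 through 28 October 2007; 8 September 2007 falls inside that range.
Step 4: the window is 7–21 days after 15 September 2007 (end of the 7-day response period, which began when the opening brief is filed on 8 September 2007), so 22 September 2007 through 6 October 2007; done 23 September 2007 — within the window.
Step 5: 84 days after 23 August 2007 (when the notice of appeal is served) is 15 November 2007; done 14 October 2007 — timely.
Step 6: 7 days after 14 October 2007 (when the reply brief is filed) is 21 October 2007; completed 15 October 2007, before the deadline.

Yes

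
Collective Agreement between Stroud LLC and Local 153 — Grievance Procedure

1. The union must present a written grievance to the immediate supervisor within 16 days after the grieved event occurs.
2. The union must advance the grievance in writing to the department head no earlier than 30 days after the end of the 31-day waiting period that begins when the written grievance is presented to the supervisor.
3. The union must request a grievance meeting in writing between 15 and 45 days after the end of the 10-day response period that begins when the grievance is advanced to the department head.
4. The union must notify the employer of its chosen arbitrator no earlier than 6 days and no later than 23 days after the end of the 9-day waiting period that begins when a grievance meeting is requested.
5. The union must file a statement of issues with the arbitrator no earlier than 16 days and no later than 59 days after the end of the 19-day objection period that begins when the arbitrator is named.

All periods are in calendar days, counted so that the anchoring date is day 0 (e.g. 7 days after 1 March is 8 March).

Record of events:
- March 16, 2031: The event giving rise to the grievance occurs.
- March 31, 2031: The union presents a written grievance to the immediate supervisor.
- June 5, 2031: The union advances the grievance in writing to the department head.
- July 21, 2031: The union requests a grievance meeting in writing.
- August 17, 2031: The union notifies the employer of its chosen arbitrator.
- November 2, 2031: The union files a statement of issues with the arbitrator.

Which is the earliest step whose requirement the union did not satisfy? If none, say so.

(1) due by March 16, 2031 + 16 days = April 1, 2031; completed March 31, 2031, before the deadline.
(2) permitted from May 1, 2031 + 30 days = May 31, 2031 onward; June 5, 2031 is on or after that date.
(3) the permitted window runs from June 15, 2031 + 15 = June 30, 2031 to June 15, 2031 + 45 = July 30, 2031; done July 21, 2031, which is between those dates.
(4) the permitted window runs from July 30, 2031 + 6 = August 5, 2031 to July 30, 2031 + 23 = August 22, 2031; done August 17, 2031 — within the window.
(5) the permitted window runs from September 5, 2031 + 16 = September 21, 2031 to September 5, 2031 + 59 = November 3, 2031; done November 2, 2031 — within the window.

None — every step was satisfied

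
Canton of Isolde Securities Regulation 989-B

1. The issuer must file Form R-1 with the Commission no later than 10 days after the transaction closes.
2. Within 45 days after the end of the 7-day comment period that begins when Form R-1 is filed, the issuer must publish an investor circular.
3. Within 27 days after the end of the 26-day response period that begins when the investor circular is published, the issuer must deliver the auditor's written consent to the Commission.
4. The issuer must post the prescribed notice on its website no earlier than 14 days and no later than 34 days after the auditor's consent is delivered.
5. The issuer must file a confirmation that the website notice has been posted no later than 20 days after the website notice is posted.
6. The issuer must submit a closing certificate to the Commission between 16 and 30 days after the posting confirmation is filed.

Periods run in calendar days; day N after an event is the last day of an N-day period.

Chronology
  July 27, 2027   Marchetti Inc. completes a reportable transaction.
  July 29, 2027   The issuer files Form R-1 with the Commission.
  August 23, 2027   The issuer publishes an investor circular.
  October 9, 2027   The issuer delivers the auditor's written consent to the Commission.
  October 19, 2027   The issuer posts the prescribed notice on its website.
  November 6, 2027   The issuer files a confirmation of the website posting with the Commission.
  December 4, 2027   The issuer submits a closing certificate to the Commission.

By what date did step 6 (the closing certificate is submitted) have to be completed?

Step 6 runs from November 6, 2027, when the posting confirmation is filed. The window is 16–30 days after November 6, 2027; it closes on December 6, 2027.

December 6, 2027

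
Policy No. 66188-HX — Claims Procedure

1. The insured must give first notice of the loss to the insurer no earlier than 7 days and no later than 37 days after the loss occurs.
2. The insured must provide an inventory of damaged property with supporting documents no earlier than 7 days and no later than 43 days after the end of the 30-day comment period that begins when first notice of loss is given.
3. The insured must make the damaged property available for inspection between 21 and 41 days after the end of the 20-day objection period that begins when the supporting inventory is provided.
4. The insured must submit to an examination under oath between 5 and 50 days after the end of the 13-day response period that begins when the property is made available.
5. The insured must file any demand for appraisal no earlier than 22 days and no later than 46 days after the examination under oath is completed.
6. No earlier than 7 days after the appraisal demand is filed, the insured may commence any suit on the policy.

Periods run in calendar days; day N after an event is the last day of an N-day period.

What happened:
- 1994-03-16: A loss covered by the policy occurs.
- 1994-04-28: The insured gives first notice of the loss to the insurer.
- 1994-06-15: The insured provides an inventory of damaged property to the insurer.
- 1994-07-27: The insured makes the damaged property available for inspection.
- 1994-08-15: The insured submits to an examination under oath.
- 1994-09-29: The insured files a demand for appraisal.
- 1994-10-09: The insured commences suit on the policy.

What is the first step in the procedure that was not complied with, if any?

Step 1

Step 1 — 7 and 37 days from 1994-03-16 (when the loss occurs) are 1994-03-23 and 1994-04-22 respectively; done 1994-04-28 — 6 days after the window closed.
The procedure was therefore not followed at step 1.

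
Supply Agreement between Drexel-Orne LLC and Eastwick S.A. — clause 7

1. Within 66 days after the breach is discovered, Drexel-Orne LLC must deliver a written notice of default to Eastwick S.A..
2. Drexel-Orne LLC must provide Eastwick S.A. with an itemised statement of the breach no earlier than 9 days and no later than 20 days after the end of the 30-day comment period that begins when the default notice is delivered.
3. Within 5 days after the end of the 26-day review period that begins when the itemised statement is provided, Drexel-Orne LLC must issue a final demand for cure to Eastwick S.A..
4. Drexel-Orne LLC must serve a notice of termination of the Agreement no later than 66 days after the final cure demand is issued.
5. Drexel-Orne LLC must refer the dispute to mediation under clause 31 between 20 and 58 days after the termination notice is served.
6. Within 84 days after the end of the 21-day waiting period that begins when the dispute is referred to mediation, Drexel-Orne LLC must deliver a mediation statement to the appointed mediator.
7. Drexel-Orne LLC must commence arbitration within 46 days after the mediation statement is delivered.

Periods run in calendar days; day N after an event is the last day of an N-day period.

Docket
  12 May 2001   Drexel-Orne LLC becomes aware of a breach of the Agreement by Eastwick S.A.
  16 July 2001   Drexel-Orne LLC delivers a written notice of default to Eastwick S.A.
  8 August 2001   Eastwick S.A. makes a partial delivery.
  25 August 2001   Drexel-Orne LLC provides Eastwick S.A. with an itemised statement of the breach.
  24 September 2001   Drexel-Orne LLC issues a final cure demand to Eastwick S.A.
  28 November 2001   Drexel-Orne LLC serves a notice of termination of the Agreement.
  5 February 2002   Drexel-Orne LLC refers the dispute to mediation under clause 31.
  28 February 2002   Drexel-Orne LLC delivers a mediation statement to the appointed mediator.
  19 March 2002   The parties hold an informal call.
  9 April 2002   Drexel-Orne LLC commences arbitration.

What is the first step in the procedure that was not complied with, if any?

Step 5

Step 1 — counting 66 days from 12 May 2001 (when the breach is discovered) gives a deadline of 17 July 2001; completed 16 July 2001, before the deadline.
Step 2 — 9 and 20 days from 15 August 2001 (end of the 30-day comment period, which began when the default notice is delivered on 16 July 2001) are 24 August 2001 and 4 September 2001 respectively; done 25 August 2001 — within the window.
Step 3 — counting 5 days from 20 September 2001 (end of the 26-day review period, which began when the itemised statement is provided on 25 August 2001) gives a deadline of 25 September 2001; completed 24 September 2001, before the deadline.
Step 4 — counting 66 days from 24 September 2001 (when the final cure demand is issued) gives a deadline of 29 November 2001; 28 November 2001 is within that limit.
Step 5 — 20 and 58 days from 28 November 2001 (when the termination notice is served) are 18 December 2001 and 25 January 2002 respectively; 5 February 2002 is 11 days past the end of the window.
That is the first point of non-compliance.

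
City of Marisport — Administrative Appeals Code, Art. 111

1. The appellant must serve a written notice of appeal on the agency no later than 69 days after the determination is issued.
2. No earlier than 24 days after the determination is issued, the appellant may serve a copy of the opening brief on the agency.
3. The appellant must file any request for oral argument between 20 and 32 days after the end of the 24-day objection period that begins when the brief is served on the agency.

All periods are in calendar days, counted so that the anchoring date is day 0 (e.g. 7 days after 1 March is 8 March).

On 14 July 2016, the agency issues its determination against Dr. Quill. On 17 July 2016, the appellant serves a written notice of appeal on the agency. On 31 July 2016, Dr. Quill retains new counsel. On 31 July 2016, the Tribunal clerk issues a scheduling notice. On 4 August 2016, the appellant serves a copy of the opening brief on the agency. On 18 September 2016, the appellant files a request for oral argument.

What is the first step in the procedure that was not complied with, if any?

Step 1: 69 days after 14 July 2016 (when the determination is issued) is 21 September 2016; completed 17 July 2016, before the deadline.
Step 2: the earliest permitted date is 24 days after 14 July 2016 (when the determination is issued), i.e. 7 August 2016; 4 August 2016 is 3 days before the earliest permitted date.
That is the first point of non-compliance.

Step 2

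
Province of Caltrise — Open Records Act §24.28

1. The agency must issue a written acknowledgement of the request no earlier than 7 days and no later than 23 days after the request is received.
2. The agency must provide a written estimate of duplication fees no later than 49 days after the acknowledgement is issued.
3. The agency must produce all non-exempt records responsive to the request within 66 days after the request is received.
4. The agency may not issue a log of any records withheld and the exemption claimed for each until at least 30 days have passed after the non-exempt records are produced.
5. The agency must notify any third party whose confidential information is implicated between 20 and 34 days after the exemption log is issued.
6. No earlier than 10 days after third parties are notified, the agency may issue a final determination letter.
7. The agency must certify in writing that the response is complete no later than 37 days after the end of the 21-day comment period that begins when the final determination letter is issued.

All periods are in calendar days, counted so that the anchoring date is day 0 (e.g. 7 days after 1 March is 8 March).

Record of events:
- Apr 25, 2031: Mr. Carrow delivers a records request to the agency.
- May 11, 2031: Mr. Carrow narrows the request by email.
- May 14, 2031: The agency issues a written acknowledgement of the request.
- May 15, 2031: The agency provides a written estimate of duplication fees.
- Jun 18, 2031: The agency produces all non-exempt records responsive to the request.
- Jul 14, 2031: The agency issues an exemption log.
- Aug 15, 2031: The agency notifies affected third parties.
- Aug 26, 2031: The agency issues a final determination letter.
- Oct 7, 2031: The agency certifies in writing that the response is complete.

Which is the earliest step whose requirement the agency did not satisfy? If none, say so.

Step 4

(1) the permitted window runs from Apr 25, 2031 + 7 = May 2, 2031 to Apr 25, 2031 + 23 = May 18, 2031; May 14, 2031 falls inside that range.
(2) due by May 14, 2031 + 49 days = Jul 2, 2031; May 15, 2031 is within that limit.
(3) due by Apr 25, 2031 + 66 days = Jun 30, 2031; completed Jun 18, 2031, before the deadline.
(4) permitted from Jun 18, 2031 + 30 days = Jul 18, 2031 onward; Jul 14, 2031 is 4 days before the earliest permitted date.
Later steps need not be reached.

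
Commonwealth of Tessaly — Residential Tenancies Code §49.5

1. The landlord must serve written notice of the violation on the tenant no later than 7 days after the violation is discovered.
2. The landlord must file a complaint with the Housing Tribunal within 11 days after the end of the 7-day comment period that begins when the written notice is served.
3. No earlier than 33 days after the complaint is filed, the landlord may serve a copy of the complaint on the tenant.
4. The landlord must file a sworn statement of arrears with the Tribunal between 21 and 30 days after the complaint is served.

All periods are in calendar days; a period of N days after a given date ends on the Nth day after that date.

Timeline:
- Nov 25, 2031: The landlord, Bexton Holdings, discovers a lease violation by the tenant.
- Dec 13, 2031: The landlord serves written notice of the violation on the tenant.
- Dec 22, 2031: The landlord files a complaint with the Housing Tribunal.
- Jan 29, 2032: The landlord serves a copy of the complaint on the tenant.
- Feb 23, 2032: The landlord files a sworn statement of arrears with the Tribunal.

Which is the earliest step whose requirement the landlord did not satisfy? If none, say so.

Step 1

Step 1 — counting 7 days from Nov 25, 2031 (when the violation is discovered) gives a deadline of Dec 2, 2031; not done until Dec 13, 2031, 11 days after the deadline.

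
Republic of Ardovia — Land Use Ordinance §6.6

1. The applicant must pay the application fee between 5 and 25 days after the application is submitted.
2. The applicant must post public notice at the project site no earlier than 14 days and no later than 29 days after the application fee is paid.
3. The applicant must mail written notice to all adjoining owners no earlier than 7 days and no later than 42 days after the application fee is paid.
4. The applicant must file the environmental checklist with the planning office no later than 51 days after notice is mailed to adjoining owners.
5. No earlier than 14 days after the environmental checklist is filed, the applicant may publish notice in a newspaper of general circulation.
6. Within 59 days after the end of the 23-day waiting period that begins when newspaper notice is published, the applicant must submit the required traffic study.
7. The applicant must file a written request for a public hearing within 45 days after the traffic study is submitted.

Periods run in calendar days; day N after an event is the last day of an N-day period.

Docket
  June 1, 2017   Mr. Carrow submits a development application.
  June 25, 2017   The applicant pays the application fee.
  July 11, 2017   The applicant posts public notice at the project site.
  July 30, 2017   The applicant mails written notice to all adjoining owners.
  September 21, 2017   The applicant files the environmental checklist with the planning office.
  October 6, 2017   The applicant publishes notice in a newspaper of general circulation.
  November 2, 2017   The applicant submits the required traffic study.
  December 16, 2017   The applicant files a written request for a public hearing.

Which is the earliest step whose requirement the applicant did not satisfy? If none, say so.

Step 4

(1) the permitted window runs from June 1, 2017 + 5 = June 6, 2017 to June 1, 2017 + 25 = June 26, 2017; done June 25, 2017, which is between those dates.
(2) the permitted window runs from June 25, 2017 + 14 = July 9, 2017 to June 25, 2017 + 29 = July 24, 2017; done July 11, 2017, which is between those dates.
(3) the permitted window runs from June 25, 2017 + 7 = July 2, 2017 to June 25, 2017 + 42 = August 6, 2017; done July 30, 2017 — within the window.
(4) due by July 30, 2017 + 51 days = September 19, 2017; done September 21, 2017 — 2 days late.
The procedure was therefore not followed at step 4.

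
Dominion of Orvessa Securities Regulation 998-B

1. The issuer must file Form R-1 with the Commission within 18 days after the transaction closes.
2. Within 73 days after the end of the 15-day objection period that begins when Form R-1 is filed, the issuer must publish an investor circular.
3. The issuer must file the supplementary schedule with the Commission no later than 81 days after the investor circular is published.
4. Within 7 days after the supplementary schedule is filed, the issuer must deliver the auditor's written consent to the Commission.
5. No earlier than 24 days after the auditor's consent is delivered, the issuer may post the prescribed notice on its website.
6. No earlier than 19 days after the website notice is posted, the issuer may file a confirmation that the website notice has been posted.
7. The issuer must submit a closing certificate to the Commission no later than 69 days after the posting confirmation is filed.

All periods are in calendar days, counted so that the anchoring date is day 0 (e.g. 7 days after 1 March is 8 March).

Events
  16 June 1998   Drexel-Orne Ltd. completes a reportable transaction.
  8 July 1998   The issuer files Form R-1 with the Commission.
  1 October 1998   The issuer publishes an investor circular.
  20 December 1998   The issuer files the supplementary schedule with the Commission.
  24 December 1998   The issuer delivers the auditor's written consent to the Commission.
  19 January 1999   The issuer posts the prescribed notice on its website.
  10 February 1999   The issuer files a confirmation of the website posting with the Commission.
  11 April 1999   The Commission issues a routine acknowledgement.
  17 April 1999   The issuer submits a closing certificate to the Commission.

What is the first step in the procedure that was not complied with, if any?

(1) due by 16 June 1998 + 18 days = 4 July 1998; 8 July 1998 misses that deadline by 4 days.

Step 1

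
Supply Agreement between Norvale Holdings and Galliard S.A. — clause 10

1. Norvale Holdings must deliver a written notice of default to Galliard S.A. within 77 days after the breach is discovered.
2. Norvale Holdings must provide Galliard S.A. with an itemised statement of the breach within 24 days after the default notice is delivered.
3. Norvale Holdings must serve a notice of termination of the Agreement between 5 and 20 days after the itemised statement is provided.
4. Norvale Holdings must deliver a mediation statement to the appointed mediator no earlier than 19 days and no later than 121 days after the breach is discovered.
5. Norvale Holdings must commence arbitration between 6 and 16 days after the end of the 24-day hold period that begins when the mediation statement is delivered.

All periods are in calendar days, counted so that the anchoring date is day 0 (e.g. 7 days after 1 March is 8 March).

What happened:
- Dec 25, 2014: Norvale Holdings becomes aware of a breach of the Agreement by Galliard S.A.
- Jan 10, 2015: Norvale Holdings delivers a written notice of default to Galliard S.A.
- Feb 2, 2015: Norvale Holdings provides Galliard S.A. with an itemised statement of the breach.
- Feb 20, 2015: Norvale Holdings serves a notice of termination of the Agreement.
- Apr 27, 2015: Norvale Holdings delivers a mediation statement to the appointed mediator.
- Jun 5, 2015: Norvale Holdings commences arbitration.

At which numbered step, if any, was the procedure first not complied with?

Step 4

Step 1: 77 days after Dec 25, 2014 (when the breach is discovered) is Mar 12, 2015; done Jan 10, 2015 — timely.
Step 2: 24 days after Jan 10, 2015 (when the default notice is delivered) is Feb 3, 2015; done Feb 2, 2015 — timely.
Step 3: the window is 5–20 days after Feb 2, 2015 (when the itemised statement is provided), so Feb 7, 2015 through Feb 22, 2015; done Feb 20, 2015, which is between those dates.
Step 4: the window is 19–121 days after Dec 25, 2014 (when the breach is discovered), so Jan 13, 2015 through Apr 25, 2015; done Apr 27, 2015 — 2 days after the window closed.
Later steps need not be reached.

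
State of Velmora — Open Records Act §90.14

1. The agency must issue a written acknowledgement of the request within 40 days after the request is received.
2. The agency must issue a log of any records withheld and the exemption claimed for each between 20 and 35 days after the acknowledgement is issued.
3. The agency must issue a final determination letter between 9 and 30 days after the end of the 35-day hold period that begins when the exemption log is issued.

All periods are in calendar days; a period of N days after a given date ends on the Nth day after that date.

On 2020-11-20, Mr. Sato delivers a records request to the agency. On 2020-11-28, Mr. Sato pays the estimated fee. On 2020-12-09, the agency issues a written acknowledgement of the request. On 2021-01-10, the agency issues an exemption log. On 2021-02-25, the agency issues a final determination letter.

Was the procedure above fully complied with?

Step 1: 40 days after 2020-11-20 (when the request is received) is 2020-12-30; done 2020-12-09 — timely.
Step 2: the window is 20–35 days after 2020-12-09 (when the acknowledgement is issued), so 2020-12-29 through 2021-01-13; done 2021-01-10 — within the window.
Step 3: the window is 9–30 days after 2021-02-14 (end of the 35-day hold period, which began when the exemption log is issued on 2021-01-10), so 2021-02-23 through 2021-03-16; 2021-02-25 falls inside that range.

Yes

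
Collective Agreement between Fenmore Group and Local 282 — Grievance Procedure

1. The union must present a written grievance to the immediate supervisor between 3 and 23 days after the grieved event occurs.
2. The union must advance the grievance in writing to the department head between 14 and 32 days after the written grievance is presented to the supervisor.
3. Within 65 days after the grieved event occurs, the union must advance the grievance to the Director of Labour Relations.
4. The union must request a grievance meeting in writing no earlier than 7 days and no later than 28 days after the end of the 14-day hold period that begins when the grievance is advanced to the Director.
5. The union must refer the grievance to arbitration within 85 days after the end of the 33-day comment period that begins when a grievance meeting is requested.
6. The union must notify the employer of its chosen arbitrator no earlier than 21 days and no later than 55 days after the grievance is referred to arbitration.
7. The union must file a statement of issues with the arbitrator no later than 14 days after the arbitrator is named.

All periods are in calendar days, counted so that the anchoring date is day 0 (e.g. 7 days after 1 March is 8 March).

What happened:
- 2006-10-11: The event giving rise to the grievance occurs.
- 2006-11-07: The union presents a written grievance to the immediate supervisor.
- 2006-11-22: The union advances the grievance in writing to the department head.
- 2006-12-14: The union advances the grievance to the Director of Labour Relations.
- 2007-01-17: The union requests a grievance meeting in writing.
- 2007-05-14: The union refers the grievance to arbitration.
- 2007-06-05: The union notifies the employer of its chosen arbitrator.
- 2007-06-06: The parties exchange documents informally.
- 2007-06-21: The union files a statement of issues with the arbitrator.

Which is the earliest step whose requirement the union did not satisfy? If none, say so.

Step 1

Step 1: the window is 3–23 days after 2006-10-11 (when the grieved event occurs), so 2006-10-14 through 2006-11-03; 2006-11-07 is 4 days past the end of the window.
The procedure was therefore not followed at step 1.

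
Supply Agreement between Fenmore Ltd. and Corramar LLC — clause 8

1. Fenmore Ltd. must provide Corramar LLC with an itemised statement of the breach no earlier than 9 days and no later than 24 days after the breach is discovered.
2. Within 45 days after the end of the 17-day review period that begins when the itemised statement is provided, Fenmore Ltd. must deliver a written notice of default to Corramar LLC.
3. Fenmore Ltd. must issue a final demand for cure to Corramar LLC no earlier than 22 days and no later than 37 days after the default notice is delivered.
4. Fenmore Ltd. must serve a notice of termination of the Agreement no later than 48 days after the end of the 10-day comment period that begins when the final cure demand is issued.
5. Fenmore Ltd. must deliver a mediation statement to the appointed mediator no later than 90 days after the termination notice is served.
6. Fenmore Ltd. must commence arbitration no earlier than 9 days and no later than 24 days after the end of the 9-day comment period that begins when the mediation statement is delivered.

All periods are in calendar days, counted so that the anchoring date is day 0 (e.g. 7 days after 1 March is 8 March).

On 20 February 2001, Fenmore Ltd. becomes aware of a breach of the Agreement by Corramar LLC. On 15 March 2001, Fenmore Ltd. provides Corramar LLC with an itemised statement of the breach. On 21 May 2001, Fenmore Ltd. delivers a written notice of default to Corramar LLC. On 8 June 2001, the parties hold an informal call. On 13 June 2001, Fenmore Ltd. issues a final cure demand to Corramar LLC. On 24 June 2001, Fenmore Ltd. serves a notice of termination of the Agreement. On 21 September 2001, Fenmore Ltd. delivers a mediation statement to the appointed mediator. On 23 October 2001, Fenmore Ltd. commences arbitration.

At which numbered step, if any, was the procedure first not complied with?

Step 1: the window is 9–24 days after 20 February 2001 (when the breach is discovered), so 1 March 2001 through 16 March 2001; done 15 March 2001 — within the window.
Step 2: 45 days after 1 April 2001 (end of the 17-day review period, which began when the itemised statement is provided on 15 March 2001) is 16 May 2001; not done until 21 May 2001, 5 days after the deadline.

Step 2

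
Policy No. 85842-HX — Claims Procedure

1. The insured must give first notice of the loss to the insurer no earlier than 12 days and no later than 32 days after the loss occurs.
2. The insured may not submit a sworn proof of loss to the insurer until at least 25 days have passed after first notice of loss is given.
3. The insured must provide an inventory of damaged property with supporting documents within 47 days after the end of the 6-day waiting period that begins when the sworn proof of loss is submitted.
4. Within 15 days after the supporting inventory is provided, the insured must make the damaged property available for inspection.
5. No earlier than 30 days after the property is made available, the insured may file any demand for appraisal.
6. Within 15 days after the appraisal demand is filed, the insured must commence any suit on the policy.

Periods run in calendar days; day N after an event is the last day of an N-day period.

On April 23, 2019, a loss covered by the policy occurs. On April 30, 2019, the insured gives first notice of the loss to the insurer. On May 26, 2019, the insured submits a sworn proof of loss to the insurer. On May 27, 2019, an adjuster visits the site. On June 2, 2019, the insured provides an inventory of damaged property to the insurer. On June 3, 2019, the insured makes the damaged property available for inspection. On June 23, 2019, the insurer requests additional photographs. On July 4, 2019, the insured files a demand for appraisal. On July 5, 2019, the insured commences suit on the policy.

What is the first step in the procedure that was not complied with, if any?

Step 1 — 12 and 32 days from April 23, 2019 (when the loss occurs) are May 5, 2019 and May 25, 2019 respectively; April 30, 2019 is 5 days too early.

Step 1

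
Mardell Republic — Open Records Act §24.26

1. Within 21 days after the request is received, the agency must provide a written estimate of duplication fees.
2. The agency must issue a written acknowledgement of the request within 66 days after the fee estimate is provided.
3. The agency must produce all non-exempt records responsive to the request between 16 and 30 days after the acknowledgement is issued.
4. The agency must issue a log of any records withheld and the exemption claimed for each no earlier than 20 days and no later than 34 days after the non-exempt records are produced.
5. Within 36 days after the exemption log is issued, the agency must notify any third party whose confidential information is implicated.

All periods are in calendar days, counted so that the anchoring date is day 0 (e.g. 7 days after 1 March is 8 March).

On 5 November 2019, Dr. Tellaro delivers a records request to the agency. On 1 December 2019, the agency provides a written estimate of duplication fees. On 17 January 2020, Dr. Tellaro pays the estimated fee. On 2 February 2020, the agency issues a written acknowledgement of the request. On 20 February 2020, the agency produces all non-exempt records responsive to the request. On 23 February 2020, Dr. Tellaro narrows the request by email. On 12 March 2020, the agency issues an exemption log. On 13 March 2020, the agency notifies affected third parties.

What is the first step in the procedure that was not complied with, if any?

Step 1

(1) due by 5 November 2019 + 21 days = 26 November 2019; not done until 1 December 2019, 5 days after the deadline.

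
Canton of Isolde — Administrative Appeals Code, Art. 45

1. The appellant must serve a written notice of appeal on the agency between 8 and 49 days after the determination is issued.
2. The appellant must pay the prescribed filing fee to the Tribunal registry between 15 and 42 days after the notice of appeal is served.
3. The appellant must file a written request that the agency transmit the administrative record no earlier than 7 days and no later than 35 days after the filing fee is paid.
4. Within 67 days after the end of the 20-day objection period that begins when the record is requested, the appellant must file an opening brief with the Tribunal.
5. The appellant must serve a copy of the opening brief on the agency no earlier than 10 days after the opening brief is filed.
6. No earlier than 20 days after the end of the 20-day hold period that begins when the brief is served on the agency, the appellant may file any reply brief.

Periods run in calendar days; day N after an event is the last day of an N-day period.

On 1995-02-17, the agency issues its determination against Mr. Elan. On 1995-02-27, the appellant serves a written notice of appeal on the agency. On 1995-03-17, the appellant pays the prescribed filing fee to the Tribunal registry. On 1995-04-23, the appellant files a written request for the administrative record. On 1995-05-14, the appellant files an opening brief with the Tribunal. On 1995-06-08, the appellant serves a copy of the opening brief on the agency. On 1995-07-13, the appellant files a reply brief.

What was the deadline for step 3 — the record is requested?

1995-04-21

Step 3 runs from 1995-03-17, when the filing fee is paid. The window is 7–35 days after 1995-03-17; it closes on 1995-04-21.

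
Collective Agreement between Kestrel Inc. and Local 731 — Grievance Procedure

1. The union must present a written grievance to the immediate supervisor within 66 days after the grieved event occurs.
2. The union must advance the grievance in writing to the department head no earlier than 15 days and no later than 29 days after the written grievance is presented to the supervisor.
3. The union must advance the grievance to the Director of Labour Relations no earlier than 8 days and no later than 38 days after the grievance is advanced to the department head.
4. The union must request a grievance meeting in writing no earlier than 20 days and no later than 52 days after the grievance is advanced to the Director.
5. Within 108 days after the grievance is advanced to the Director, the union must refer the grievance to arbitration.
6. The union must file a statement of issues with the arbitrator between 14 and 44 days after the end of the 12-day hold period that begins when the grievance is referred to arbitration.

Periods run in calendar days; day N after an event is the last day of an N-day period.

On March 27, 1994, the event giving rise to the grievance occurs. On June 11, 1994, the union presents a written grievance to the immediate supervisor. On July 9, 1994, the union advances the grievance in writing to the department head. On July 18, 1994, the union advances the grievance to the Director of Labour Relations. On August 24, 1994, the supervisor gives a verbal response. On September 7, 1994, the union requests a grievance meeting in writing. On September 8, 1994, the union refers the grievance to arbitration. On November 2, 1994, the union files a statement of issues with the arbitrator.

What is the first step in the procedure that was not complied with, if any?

Step 1

Step 1: 66 days after March 27, 1994 (when the grieved event occurs) is June 1, 1994; done June 11, 1994 — 10 days late.
Later steps need not be reached.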